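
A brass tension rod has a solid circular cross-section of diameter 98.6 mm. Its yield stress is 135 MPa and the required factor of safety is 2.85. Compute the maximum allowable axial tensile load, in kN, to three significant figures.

σ_allow = 135/2.85 = 47.37 MPa.
A = πd²/4 = π×98.6²/4 = 7636 mm².
F_allow = σ_allow × A = 47.37×7636 = 361700 N.

F_allow = 362 kN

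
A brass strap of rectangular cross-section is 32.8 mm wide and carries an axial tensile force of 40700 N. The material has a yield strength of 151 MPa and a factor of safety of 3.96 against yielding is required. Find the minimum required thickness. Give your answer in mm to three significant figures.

t = 32.5 mm

σ_allow = 151/3.96 = 38.13 MPa.
Required area A = F/σ_allow = 40700/38.13 = 1067 mm².
t = A/w = 1067/32.8 = 32.54 mm.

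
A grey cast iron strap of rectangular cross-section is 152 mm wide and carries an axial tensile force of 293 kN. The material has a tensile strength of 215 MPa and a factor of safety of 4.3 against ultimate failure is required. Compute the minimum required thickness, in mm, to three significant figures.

σ_allow = 215/4.3 = 50.00 MPa.
Required area A = F/σ_allow = 293000/50.00 = 5860 mm².
t = A/w = 5860/152 = 38.55 mm.

t = 38.6 mm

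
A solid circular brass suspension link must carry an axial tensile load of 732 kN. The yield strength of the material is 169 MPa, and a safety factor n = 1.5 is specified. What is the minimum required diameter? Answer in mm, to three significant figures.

d = 91.0 mm

Allowable stress σ_allow = 169/1.5 = 112.7 MPa.
Required area A = F/σ_allow = 732000/112.7 = 6497 mm².
A = πd²/4 → d = √(4A/π) = 90.95 mm.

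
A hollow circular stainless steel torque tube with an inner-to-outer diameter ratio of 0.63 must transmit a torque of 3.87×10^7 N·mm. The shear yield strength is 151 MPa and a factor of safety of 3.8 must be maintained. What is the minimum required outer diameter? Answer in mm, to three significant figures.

d_o = 181 mm

τ_allow = 151/3.8 = 39.74 MPa.
For a hollow shaft τ = 16T/[πd_o³(1−k⁴)] with k = 0.63, so 1−k⁴ = 0.8425.
d_o³ = 16T/[π τ_allow (1−k⁴)] = 16×3.8700×10^7/(π×39.74×0.8425) = 5.888×10^6 mm³.
d_o = 180.6 mm.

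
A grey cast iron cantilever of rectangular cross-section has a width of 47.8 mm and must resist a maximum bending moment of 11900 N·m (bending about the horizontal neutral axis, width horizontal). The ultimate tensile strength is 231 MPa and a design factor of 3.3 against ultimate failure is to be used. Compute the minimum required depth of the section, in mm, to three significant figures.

h = 146 mm

σ_allow = 231/3.3 = 70.00 MPa.
For a rectangular section σ = 6M/(bh²), so h² = 6M/(b σ_allow) = 6×1.1900×10^7/(47.8×70.00) = 21340 mm².
h = 146.1 mm.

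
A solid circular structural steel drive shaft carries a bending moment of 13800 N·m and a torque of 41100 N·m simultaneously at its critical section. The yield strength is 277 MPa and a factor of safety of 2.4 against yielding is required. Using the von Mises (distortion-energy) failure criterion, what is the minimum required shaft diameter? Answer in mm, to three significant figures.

d = 150 mm

σ_allow = σ_y/n = 277/2.4 = 115.4 MPa.
For a solid shaft σ_b = 32M/(πd³) and τ = 16T/(πd³), so the von Mises stress is σ' = (16/πd³)·√(4M²+3T²).
√(4M²+3T²) = √(4×(1.380×10^7)² + 3×(4.110×10^7)²) = 7.635×10^7 N·mm.
d³ = 16×7.635×10^7/(π×115.4) = 3.369×10^6 mm³.
d = 149.9 mm.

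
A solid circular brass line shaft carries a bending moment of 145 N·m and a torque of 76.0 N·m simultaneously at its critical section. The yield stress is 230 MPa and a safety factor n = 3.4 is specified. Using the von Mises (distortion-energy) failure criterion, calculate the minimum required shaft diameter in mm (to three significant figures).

σ_allow = σ_y/n = 230/3.4 = 67.65 MPa.
For a solid shaft σ_b = 32M/(πd³) and τ = 16T/(πd³), so the von Mises stress is σ' = (16/πd³)·√(4M²+3T²).
√(4M²+3T²) = √(4×(145000)² + 3×(76000)²) = 318500 N·mm.
d³ = 16×318500/(π×67.65) = 23980 mm³.
d = 28.84 mm.

d = 28.8 mm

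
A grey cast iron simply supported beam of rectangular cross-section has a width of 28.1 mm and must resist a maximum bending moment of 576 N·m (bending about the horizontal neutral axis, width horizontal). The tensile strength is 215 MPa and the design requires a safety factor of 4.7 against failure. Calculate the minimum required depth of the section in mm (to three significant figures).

h = 51.9 mm

σ_allow = 215/4.7 = 45.74 MPa.
For a rectangular section σ = 6M/(bh²), so h² = 6M/(b σ_allow) = 6×576000/(28.1×45.74) = 2689 mm².
h = 51.85 mm.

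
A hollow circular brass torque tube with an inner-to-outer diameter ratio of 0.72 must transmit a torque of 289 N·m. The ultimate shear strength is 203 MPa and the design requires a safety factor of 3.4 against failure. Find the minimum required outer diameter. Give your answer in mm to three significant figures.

τ_allow = 203/3.4 = 59.71 MPa.
For a hollow shaft τ = 16T/[πd_o³(1−k⁴)] with k = 0.72, so 1−k⁴ = 0.7313.
d_o³ = 16T/[π τ_allow (1−k⁴)] = 16×289000/(π×59.71×0.7313) = 33710 mm³.
d_o = 32.30 mm.

d_o = 32.3 mm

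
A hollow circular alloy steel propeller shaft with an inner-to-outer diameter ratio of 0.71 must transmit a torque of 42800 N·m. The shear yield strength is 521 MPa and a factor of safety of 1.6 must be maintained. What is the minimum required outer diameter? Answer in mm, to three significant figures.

τ_allow = 521/1.6 = 325.6 MPa.
For a hollow shaft τ = 16T/[πd_o³(1−k⁴)] with k = 0.71, so 1−k⁴ = 0.7459.
d_o³ = 16T/[π τ_allow (1−k⁴)] = 16×4.2800×10^7/(π×325.6×0.7459) = 897500 mm³.
d_o = 96.46 mm.

d_o = 96.5 mm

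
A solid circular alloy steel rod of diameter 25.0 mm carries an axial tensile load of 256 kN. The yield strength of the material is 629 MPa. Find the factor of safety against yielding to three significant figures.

n = 1.21

A = πd²/4 = 490.9 mm².
σ = F/A = 256000/490.9 = 521.5 MPa.
n = 629/521.5 = 1.206.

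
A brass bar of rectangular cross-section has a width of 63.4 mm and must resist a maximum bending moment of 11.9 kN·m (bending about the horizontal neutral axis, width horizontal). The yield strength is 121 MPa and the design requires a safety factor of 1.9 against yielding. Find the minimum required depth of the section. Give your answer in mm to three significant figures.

σ_allow = 121/1.9 = 63.68 MPa.
For a rectangular section σ = 6M/(bh²), so h² = 6M/(b σ_allow) = 6×1.1900×10^7/(63.4×63.68) = 17680 mm².
h = 133.0 mm.

h = 133 mm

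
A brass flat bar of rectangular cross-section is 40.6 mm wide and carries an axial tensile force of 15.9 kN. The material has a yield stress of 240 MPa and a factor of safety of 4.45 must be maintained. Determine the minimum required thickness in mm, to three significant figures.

σ_allow = 240/4.45 = 53.93 MPa.
Required area A = F/σ_allow = 15900/53.93 = 294.8 mm².
t = A/w = 294.8/40.6 = 7.261 mm.

t = 7.26 mm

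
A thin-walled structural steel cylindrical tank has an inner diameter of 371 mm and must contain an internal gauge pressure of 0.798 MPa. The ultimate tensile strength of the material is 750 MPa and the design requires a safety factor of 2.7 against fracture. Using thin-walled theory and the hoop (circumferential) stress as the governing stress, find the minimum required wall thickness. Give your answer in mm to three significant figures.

t = 0.533 mm

σ_allow = 750/2.7 = 277.8 MPa.
Hoop stress σ_h = pD/(2t), so t = pD/(2σ_allow) = 0.798×371/(2×277.8) = 0.5329 mm.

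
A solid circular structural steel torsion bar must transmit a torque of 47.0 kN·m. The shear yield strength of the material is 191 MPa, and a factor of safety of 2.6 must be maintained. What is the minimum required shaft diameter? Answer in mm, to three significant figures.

Allowable shear stress τ_allow = 191/2.6 = 73.46 MPa.
For a solid shaft τ = 16T/(πd³), so d³ = 16T/(π τ_allow) = 16×4.7000×10^7/(π×73.46) = 3.258×10^6 mm³.
d = (3.258×10^6)^(1/3) = 148.3 mm.

d = 148 mm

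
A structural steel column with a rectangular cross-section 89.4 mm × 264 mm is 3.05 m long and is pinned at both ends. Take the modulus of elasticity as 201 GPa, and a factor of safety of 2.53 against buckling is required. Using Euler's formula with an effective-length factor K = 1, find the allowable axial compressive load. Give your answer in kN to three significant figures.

Buckling occurs about the weak axis: I_min = h·b³/12 = 264×89.4³/12 = 1.572×10^7 mm⁴ (b = 89.4 mm is the smaller dimension).
Effective length L_e = KL = 1×3.05 m = 3050 mm.
Euler critical load P_cr = π²EI/L_e² = π²×201000×1.572×10^7/3050² = 3.352×10^6 N.
P_allow = P_cr/n = 3.352×10^6/2.53 = 1.325×10^6 N.

P_allow = 1320 kN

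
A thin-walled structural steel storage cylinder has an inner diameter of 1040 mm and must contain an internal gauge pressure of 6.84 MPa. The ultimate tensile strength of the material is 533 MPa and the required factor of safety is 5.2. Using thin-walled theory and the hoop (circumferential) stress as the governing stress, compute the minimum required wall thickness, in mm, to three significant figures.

t = 34.7 mm

σ_allow = 533/5.2 = 102.5 MPa.
Hoop stress σ_h = pD/(2t), so t = pD/(2σ_allow) = 6.84×1040/(2×102.5) = 34.70 mm.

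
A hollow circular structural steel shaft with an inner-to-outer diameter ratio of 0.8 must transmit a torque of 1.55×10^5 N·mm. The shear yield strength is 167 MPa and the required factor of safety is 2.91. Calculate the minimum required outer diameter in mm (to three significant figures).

τ_allow = 167/2.91 = 57.39 MPa.
For a hollow shaft τ = 16T/[πd_o³(1−k⁴)] with k = 0.8, so 1−k⁴ = 0.5904.
d_o³ = 16T/[π τ_allow (1−k⁴)] = 16×155000/(π×57.39×0.5904) = 23300 mm³.
d_o = 28.56 mm.

d_o = 28.6 mm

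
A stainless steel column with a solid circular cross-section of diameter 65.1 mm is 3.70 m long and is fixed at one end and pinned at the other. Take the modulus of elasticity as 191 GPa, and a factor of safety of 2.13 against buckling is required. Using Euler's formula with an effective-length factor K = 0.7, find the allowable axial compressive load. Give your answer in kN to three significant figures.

I = πd⁴/64 = π×65.1⁴/64 = 881600 mm⁴.
Effective length L_e = KL = 0.7×3.70 m = 2590 mm.
Euler critical load P_cr = π²EI/L_e² = π²×191000×881600/2590² = 247800 N.
P_allow = P_cr/n = 247800/2.13 = 116300 N.

P_allow = 116 kN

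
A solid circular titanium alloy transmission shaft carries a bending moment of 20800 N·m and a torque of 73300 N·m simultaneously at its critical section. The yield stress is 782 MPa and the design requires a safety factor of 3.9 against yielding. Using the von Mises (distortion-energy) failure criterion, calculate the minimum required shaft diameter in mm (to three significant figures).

σ_allow = σ_y/n = 782/3.9 = 200.5 MPa.
For a solid shaft σ_b = 32M/(πd³) and τ = 16T/(πd³), so the von Mises stress is σ' = (16/πd³)·√(4M²+3T²).
√(4M²+3T²) = √(4×(2.080×10^7)² + 3×(7.330×10^7)²) = 1.336×10^8 N·mm.
d³ = 16×1.336×10^8/(π×200.5) = 3.393×10^6 mm³.
d = 150.3 mm.

d = 150 mm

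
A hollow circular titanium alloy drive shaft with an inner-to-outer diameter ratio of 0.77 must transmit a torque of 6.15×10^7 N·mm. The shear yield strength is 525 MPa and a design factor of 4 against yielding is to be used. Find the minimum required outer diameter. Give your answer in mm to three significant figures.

τ_allow = 525/4 = 131.2 MPa.
For a hollow shaft τ = 16T/[πd_o³(1−k⁴)] with k = 0.77, so 1−k⁴ = 0.6485.
d_o³ = 16T/[π τ_allow (1−k⁴)] = 16×6.1500×10^7/(π×131.2×0.6485) = 3.680×10^6 mm³.
d_o = 154.4 mm.

d_o = 154 mm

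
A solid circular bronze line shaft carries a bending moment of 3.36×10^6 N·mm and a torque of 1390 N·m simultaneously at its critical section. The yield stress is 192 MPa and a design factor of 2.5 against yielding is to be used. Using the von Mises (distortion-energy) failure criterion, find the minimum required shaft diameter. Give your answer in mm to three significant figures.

d = 77.9 mm

σ_allow = σ_y/n = 192/2.5 = 76.80 MPa.
For a solid shaft σ_b = 32M/(πd³) and τ = 16T/(πd³), so the von Mises stress is σ' = (16/πd³)·√(4M²+3T²).
√(4M²+3T²) = √(4×(3.360×10^6)² + 3×(1.390×10^6)²) = 7.138×10^6 N·mm.
d³ = 16×7.138×10^6/(π×76.80) = 473400 mm³.
d = 77.94 mm.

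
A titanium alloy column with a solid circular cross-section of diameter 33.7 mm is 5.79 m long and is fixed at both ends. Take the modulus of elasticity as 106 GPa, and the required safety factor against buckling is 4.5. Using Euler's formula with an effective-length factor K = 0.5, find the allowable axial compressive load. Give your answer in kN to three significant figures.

I = πd⁴/64 = π×33.7⁴/64 = 63310 mm⁴.
Effective length L_e = KL = 0.5×5.79 m = 2895 mm.
Euler critical load P_cr = π²EI/L_e² = π²×106000×63310/2895² = 7903 N.
P_allow = P_cr/n = 7903/4.5 = 1756 N.

P_allow = 1.76 kN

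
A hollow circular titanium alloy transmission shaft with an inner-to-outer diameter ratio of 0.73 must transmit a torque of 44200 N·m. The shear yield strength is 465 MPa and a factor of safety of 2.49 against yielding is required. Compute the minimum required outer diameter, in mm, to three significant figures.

d_o = 119 mm

τ_allow = 465/2.49 = 186.7 MPa.
For a hollow shaft τ = 16T/[πd_o³(1−k⁴)] with k = 0.73, so 1−k⁴ = 0.7160.
d_o³ = 16T/[π τ_allow (1−k⁴)] = 16×4.4200×10^7/(π×186.7×0.7160) = 1.684×10^6 mm³.
d_o = 119.0 mm.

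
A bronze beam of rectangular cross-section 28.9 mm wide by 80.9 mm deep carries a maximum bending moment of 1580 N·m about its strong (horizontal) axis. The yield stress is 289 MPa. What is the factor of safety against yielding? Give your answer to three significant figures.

n = 5.77

Section modulus S = bh²/6 = 28.9×80.9²/6 = 31520 mm³.
σ = M/S = 1580000/31520 = 50.12 MPa.
n = 289/50.12 = 5.766.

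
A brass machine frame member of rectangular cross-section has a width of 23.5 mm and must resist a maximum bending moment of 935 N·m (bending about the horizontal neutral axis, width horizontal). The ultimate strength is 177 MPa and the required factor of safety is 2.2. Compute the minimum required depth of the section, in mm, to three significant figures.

σ_allow = 177/2.2 = 80.45 MPa.
For a rectangular section σ = 6M/(bh²), so h² = 6M/(b σ_allow) = 6×935000/(23.5×80.45) = 2967 mm².
h = 54.47 mm.

h = 54.5 mm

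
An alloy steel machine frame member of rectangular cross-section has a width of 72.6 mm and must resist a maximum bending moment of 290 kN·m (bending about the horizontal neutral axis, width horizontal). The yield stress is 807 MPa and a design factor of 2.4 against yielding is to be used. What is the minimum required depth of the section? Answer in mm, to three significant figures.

h = 267 mm

σ_allow = 807/2.4 = 336.2 MPa.
For a rectangular section σ = 6M/(bh²), so h² = 6M/(b σ_allow) = 6×2.9000×10^8/(72.6×336.2) = 71280 mm².
h = 267.0 mm.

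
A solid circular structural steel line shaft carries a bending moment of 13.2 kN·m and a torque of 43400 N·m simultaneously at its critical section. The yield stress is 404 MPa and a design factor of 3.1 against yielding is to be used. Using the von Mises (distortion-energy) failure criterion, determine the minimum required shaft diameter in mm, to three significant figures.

d = 146 mm

σ_allow = σ_y/n = 404/3.1 = 130.3 MPa.
For a solid shaft σ_b = 32M/(πd³) and τ = 16T/(πd³), so the von Mises stress is σ' = (16/πd³)·√(4M²+3T²).
√(4M²+3T²) = √(4×(1.320×10^7)² + 3×(4.340×10^7)²) = 7.967×10^7 N·mm.
d³ = 16×7.967×10^7/(π×130.3) = 3.114×10^6 mm³.
d = 146.0 mm.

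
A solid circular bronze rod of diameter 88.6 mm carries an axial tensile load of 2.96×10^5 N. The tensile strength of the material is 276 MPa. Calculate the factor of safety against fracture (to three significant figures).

A = πd²/4 = 6165 mm².
σ = F/A = 296000/6165 = 48.01 MPa.
n = 276/48.01 = 5.749.

n = 5.75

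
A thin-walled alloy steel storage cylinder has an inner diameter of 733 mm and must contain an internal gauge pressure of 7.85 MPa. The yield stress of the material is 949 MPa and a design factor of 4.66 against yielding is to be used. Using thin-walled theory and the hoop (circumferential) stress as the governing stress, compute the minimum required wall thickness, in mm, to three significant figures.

σ_allow = 949/4.66 = 203.6 MPa.
Hoop stress σ_h = pD/(2t), so t = pD/(2σ_allow) = 7.85×733/(2×203.6) = 14.13 mm.

t = 14.1 mm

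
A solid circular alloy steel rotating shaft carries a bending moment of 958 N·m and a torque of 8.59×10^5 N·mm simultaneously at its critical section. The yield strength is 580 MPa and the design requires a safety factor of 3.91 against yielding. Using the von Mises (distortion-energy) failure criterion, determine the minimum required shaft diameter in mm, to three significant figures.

σ_allow = σ_y/n = 580/3.91 = 148.3 MPa.
For a solid shaft σ_b = 32M/(πd³) and τ = 16T/(πd³), so the von Mises stress is σ' = (16/πd³)·√(4M²+3T²).
√(4M²+3T²) = √(4×(958000)² + 3×(859000)²) = 2.426×10^6 N·mm.
d³ = 16×2.426×10^6/(π×148.3) = 83290 mm³.
d = 43.67 mm.

d = 43.7 mm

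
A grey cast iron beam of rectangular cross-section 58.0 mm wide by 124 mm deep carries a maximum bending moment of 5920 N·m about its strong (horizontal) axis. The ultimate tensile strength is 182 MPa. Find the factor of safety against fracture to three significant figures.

Section modulus S = bh²/6 = 58.0×124²/6 = 148600 mm³.
σ = M/S = 5920000/148600 = 39.83 MPa.
n = 182/39.83 = 4.570.

n = 4.57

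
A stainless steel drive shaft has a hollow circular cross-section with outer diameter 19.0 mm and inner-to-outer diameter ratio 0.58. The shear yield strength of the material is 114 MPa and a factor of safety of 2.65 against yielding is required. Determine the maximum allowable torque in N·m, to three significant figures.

T_allow = 51.4 N·m

τ_allow = 114/2.65 = 43.02 MPa.
For a hollow shaft T_allow = τ_allow·πd_o³(1−k⁴)/16 with 1−k⁴ = 0.8868, so πd_o³(1−k⁴)/16 = 1194 mm³.
T_allow = 43.02×1194 = 51380 N·mm = 51.38 N·m.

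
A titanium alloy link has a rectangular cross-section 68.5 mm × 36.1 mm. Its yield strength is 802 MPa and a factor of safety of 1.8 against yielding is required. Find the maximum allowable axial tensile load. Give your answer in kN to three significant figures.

σ_allow = 802/1.8 = 445.6 MPa.
A = 68.5×36.1 = 2473 mm².
F_allow = σ_allow × A = 445.6×2473 = 1.102×10^6 N.

F_allow = 1100 kN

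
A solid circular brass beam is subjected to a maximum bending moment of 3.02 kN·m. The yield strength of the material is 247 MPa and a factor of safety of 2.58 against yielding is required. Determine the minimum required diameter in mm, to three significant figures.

d = 68.5 mm

σ_allow = 247/2.58 = 95.74 MPa.
For a solid circular section σ = 32M/(πd³), so d³ = 32M/(π σ_allow) = 32×3020000/(π×95.74) = 321300 mm³.
d = 68.49 mm.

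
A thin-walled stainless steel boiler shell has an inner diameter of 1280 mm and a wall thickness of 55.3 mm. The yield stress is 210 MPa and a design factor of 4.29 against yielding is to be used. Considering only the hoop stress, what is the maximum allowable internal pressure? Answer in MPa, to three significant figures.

σ_allow = 210/4.29 = 48.95 MPa.
σ_h = pD/(2t) → p_allow = 2σ_allow t/D = 2×48.95×55.3/1280 = 4.230 MPa.

p_allow = 4.23 MPa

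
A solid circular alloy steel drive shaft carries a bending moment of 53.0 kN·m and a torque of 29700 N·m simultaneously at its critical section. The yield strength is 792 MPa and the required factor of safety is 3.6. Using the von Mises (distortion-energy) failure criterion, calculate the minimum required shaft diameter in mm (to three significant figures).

d = 140 mm

σ_allow = σ_y/n = 792/3.6 = 220.0 MPa.
For a solid shaft σ_b = 32M/(πd³) and τ = 16T/(πd³), so the von Mises stress is σ' = (16/πd³)·√(4M²+3T²).
√(4M²+3T²) = √(4×(5.300×10^7)² + 3×(2.970×10^7)²) = 1.178×10^8 N·mm.
d³ = 16×1.178×10^8/(π×220.0) = 2.728×10^6 mm³.
d = 139.7 mm.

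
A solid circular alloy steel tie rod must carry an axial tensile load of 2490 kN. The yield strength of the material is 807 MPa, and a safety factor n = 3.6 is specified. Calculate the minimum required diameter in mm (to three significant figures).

Allowable stress σ_allow = 807/3.6 = 224.2 MPa.
Required area A = F/σ_allow = 2490000/224.2 = 11110 mm².
A = πd²/4 → d = √(4A/π) = 118.9 mm.

d = 119 mm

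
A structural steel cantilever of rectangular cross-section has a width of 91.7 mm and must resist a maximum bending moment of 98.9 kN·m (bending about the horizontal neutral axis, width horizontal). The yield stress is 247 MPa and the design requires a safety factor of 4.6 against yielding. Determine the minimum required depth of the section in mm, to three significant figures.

h = 347 mm

σ_allow = 247/4.6 = 53.70 MPa.
For a rectangular section σ = 6M/(bh²), so h² = 6M/(b σ_allow) = 6×9.8900×10^7/(91.7×53.70) = 120500 mm².
h = 347.2 mm.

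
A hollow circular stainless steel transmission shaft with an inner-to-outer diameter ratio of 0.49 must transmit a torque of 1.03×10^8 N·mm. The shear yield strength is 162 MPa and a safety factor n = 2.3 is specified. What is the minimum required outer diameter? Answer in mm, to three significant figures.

d_o = 199 mm

τ_allow = 162/2.3 = 70.43 MPa.
For a hollow shaft τ = 16T/[πd_o³(1−k⁴)] with k = 0.49, so 1−k⁴ = 0.9424.
d_o³ = 16T/[π τ_allow (1−k⁴)] = 16×1.0300×10^8/(π×70.43×0.9424) = 7.903×10^6 mm³.
d_o = 199.2 mm.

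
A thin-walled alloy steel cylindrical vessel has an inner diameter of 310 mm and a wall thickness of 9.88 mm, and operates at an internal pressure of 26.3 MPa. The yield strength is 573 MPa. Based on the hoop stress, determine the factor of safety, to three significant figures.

σ_h = pD/(2t) = 26.3×310/(2×9.88) = 412.6 MPa.
n = 573/412.6 = 1.389.

n = 1.39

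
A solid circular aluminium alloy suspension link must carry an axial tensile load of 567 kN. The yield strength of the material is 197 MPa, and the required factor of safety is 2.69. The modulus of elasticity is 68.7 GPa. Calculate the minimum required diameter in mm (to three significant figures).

Allowable stress σ_allow = 197/2.69 = 73.23 MPa.
Required area A = F/σ_allow = 567000/73.23 = 7742 mm².
A = πd²/4 → d = √(4A/π) = 99.29 mm.

d = 99.3 mm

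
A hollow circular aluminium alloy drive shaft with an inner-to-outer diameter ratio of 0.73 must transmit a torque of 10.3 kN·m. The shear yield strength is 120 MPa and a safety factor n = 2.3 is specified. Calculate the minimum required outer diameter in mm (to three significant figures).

τ_allow = 120/2.3 = 52.17 MPa.
For a hollow shaft τ = 16T/[πd_o³(1−k⁴)] with k = 0.73, so 1−k⁴ = 0.7160.
d_o³ = 16T/[π τ_allow (1−k⁴)] = 16×1.0300×10^7/(π×52.17×0.7160) = 1.404×10^6 mm³.
d_o = 112.0 mm.

d_o = 112 mm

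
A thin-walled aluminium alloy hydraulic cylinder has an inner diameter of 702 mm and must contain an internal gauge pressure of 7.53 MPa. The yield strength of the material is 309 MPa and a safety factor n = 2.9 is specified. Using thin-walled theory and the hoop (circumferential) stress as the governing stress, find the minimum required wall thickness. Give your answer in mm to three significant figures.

σ_allow = 309/2.9 = 106.6 MPa.
Hoop stress σ_h = pD/(2t), so t = pD/(2σ_allow) = 7.53×702/(2×106.6) = 24.81 mm.

t = 24.8 mm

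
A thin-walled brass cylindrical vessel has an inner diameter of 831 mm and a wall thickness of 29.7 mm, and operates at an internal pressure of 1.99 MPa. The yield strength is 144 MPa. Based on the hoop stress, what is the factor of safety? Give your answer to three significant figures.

σ_h = pD/(2t) = 1.99×831/(2×29.7) = 27.84 MPa.
n = 144/27.84 = 5.172.

n = 5.17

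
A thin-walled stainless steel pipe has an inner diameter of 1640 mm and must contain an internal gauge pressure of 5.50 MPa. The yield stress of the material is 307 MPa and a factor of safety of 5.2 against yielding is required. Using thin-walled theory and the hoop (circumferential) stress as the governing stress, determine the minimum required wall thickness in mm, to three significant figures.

t = 76.4 mm

σ_allow = 307/5.2 = 59.04 MPa.
Hoop stress σ_h = pD/(2t), so t = pD/(2σ_allow) = 5.50×1640/(2×59.04) = 76.39 mm.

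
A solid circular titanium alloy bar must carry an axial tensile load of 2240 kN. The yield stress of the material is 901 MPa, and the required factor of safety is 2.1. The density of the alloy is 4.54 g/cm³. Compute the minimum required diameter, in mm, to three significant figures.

d = 81.5 mm

Allowable stress σ_allow = 901/2.1 = 429.0 MPa.
Required area A = F/σ_allow = 2240000/429.0 = 5221 mm².
A = πd²/4 → d = √(4A/π) = 81.53 mm.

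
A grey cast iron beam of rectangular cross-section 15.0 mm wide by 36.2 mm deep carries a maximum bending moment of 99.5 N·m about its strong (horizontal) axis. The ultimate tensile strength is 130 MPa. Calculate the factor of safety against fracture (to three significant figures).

n = 4.28

Section modulus S = bh²/6 = 15.0×36.2²/6 = 3276 mm³.
σ = M/S = 99500/3276 = 30.37 MPa.
n = 130/30.37 = 4.280.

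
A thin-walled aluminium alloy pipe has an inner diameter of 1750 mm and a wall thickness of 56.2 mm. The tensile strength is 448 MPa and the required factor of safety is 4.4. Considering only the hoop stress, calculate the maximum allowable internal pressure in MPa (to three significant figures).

p_allow = 6.54 MPa

σ_allow = 448/4.4 = 101.8 MPa.
σ_h = pD/(2t) → p_allow = 2σ_allow t/D = 2×101.8×56.2/1750 = 6.540 MPa.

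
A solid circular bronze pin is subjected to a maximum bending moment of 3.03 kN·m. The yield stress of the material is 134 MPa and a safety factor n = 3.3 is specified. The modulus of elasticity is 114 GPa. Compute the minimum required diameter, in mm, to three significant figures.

σ_allow = 134/3.3 = 40.61 MPa.
For a solid circular section σ = 32M/(πd³), so d³ = 32M/(π σ_allow) = 32×3030000/(π×40.61) = 760100 mm³.
d = 91.26 mm.

d = 91.3 mm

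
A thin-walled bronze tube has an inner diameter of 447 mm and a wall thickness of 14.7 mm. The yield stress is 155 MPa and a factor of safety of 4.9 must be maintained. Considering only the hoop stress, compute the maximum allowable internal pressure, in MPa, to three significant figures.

p_allow = 2.08 MPa

σ_allow = 155/4.9 = 31.63 MPa.
σ_h = pD/(2t) → p_allow = 2σ_allow t/D = 2×31.63×14.7/447 = 2.081 MPa.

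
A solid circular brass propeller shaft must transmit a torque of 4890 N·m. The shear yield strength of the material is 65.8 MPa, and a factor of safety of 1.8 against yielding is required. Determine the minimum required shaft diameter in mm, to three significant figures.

Allowable shear stress τ_allow = 65.8/1.8 = 36.56 MPa.
For a solid shaft τ = 16T/(πd³), so d³ = 16T/(π τ_allow) = 16×4890000/(π×36.56) = 681300 mm³.
d = (681300)^(1/3) = 87.99 mm.

d = 88.0 mm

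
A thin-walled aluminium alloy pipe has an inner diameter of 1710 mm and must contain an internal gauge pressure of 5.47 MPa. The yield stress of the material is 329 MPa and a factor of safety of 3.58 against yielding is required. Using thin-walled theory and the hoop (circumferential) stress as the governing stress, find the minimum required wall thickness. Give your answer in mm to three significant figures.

σ_allow = 329/3.58 = 91.90 MPa.
Hoop stress σ_h = pD/(2t), so t = pD/(2σ_allow) = 5.47×1710/(2×91.90) = 50.89 mm.

t = 50.9 mm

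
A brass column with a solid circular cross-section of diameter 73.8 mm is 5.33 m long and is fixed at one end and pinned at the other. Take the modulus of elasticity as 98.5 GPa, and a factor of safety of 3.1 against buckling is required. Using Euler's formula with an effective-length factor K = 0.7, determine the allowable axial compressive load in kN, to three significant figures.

I = πd⁴/64 = π×73.8⁴/64 = 1.456×10^6 mm⁴.
Effective length L_e = KL = 0.7×5.33 m = 3731 mm.
Euler critical load P_cr = π²EI/L_e² = π²×98500×1.456×10^6/3731² = 101700 N.
P_allow = P_cr/n = 101700/3.1 = 32800 N.

P_allow = 32.8 kN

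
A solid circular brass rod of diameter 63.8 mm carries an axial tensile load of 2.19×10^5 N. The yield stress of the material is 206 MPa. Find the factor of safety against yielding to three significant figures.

n = 3.01

A = πd²/4 = 3197 mm².
σ = F/A = 219000/3197 = 68.50 MPa.
n = 206/68.50 = 3.007.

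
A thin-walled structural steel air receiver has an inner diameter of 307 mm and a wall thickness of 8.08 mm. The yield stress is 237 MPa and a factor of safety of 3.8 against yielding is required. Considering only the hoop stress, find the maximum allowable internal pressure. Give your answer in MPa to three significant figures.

p_allow = 3.28 MPa

σ_allow = 237/3.8 = 62.37 MPa.
σ_h = pD/(2t) → p_allow = 2σ_allow t/D = 2×62.37×8.08/307 = 3.283 MPa.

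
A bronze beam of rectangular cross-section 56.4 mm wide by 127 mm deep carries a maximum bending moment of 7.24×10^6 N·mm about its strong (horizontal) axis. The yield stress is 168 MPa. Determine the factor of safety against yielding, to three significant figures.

Section modulus S = bh²/6 = 56.4×127²/6 = 151600 mm³.
σ = M/S = 7240000/151600 = 47.75 MPa.
n = 168/47.75 = 3.518.

n = 3.52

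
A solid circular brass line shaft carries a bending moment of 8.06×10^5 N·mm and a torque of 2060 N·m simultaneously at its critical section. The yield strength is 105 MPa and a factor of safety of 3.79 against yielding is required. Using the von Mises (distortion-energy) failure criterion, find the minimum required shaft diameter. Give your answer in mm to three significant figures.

d = 89.6 mm

σ_allow = σ_y/n = 105/3.79 = 27.70 MPa.
For a solid shaft σ_b = 32M/(πd³) and τ = 16T/(πd³), so the von Mises stress is σ' = (16/πd³)·√(4M²+3T²).
√(4M²+3T²) = √(4×(806000)² + 3×(2.060×10^6)²) = 3.915×10^6 N·mm.
d³ = 16×3.915×10^6/(π×27.70) = 719800 mm³.
d = 89.62 mm.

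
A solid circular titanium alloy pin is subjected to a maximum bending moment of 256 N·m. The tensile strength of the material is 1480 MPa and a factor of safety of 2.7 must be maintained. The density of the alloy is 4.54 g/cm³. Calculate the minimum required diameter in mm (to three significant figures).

d = 16.8 mm

σ_allow = 1480/2.7 = 548.1 MPa.
For a solid circular section σ = 32M/(πd³), so d³ = 32M/(π σ_allow) = 32×256000/(π×548.1) = 4757 mm³.
d = 16.82 mm.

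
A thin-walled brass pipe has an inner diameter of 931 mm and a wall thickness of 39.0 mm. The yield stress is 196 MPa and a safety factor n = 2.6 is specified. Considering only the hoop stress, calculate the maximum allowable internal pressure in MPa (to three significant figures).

σ_allow = 196/2.6 = 75.38 MPa.
σ_h = pD/(2t) → p_allow = 2σ_allow t/D = 2×75.38×39.0/931 = 6.316 MPa.

p_allow = 6.32 MPa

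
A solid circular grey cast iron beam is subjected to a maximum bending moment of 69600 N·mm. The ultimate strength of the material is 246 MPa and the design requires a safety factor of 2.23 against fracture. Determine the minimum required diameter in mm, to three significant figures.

d = 18.6 mm

σ_allow = 246/2.23 = 110.3 MPa.
For a solid circular section σ = 32M/(πd³), so d³ = 32M/(π σ_allow) = 32×69600/(π×110.3) = 6427 mm³.
d = 18.59 mm.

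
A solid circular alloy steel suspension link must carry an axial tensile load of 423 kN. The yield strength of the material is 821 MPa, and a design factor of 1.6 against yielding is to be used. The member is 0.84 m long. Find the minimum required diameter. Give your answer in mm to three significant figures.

d = 32.4 mm

Allowable stress σ_allow = 821/1.6 = 513.1 MPa.
Required area A = F/σ_allow = 423000/513.1 = 824.4 mm².
A = πd²/4 → d = √(4A/π) = 32.40 mm.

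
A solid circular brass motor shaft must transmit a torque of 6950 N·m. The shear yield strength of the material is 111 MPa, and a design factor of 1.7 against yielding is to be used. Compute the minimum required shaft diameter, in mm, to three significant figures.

d = 81.5 mm

Allowable shear stress τ_allow = 111/1.7 = 65.29 MPa.
For a solid shaft τ = 16T/(πd³), so d³ = 16T/(π τ_allow) = 16×6950000/(π×65.29) = 542100 mm³.
d = (542100)^(1/3) = 81.54 mm.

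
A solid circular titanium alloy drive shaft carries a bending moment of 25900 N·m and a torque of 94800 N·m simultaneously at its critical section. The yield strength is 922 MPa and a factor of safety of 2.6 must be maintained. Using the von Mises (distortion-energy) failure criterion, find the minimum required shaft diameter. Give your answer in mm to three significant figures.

d = 135 mm

σ_allow = σ_y/n = 922/2.6 = 354.6 MPa.
For a solid shaft σ_b = 32M/(πd³) and τ = 16T/(πd³), so the von Mises stress is σ' = (16/πd³)·√(4M²+3T²).
√(4M²+3T²) = √(4×(2.590×10^7)² + 3×(9.480×10^7)²) = 1.722×10^8 N·mm.
d³ = 16×1.722×10^8/(π×354.6) = 2.473×10^6 mm³.
d = 135.2 mm.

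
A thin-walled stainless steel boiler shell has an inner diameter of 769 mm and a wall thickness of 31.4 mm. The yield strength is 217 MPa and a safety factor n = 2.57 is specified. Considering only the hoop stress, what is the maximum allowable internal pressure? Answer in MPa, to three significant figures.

p_allow = 6.90 MPa

σ_allow = 217/2.57 = 84.44 MPa.
σ_h = pD/(2t) → p_allow = 2σ_allow t/D = 2×84.44×31.4/769 = 6.895 MPa.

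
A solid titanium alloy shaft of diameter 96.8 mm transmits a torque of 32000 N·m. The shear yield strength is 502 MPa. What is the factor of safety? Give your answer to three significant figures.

τ = 16T/(πd³) = 16×3.2000×10^7/(π×96.8³) = 179.7 MPa.
n = τ_limit/τ = 502/179.7 = 2.794.

n = 2.79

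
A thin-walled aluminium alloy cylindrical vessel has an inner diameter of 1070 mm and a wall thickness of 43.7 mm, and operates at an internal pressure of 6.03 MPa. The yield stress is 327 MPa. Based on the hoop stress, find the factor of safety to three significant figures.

σ_h = pD/(2t) = 6.03×1070/(2×43.7) = 73.82 MPa.
n = 327/73.82 = 4.430.

n = 4.43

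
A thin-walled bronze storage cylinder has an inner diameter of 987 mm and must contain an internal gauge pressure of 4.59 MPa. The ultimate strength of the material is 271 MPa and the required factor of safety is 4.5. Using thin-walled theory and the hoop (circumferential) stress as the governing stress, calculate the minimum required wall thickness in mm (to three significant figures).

σ_allow = 271/4.5 = 60.22 MPa.
Hoop stress σ_h = pD/(2t), so t = pD/(2σ_allow) = 4.59×987/(2×60.22) = 37.61 mm.

t = 37.6 mm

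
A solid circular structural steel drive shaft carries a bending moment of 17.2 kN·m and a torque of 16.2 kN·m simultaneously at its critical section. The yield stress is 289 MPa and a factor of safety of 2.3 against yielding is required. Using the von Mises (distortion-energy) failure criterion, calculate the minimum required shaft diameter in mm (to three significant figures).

d = 122 mm

σ_allow = σ_y/n = 289/2.3 = 125.7 MPa.
For a solid shaft σ_b = 32M/(πd³) and τ = 16T/(πd³), so the von Mises stress is σ' = (16/πd³)·√(4M²+3T²).
√(4M²+3T²) = √(4×(1.720×10^7)² + 3×(1.620×10^7)²) = 4.439×10^7 N·mm.
d³ = 16×4.439×10^7/(π×125.7) = 1.799×10^6 mm³.
d = 121.6 mm.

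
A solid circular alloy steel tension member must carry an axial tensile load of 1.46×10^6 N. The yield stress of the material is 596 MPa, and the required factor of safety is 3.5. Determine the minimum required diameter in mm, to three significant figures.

d = 104 mm

Allowable stress σ_allow = 596/3.5 = 170.3 MPa.
Required area A = F/σ_allow = 1460000/170.3 = 8574 mm².
A = πd²/4 → d = √(4A/π) = 104.5 mm.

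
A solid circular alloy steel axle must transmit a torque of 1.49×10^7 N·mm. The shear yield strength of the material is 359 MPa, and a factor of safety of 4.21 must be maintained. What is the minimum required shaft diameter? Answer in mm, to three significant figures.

d = 96.2 mm

Allowable shear stress τ_allow = 359/4.21 = 85.27 MPa.
For a solid shaft τ = 16T/(πd³), so d³ = 16T/(π τ_allow) = 16×1.4900×10^7/(π×85.27) = 889900 mm³.
d = (889900)^(1/3) = 96.19 mm.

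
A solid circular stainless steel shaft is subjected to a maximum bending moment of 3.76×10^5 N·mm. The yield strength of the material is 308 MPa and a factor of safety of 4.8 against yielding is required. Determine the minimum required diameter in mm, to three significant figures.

d = 39.1 mm

σ_allow = 308/4.8 = 64.17 MPa.
For a solid circular section σ = 32M/(πd³), so d³ = 32M/(π σ_allow) = 32×376000/(π×64.17) = 59690 mm³.
d = 39.08 mm.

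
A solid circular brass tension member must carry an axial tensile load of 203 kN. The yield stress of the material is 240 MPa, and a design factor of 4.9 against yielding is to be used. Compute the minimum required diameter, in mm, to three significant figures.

Allowable stress σ_allow = 240/4.9 = 48.98 MPa.
Required area A = F/σ_allow = 203000/48.98 = 4145 mm².
A = πd²/4 → d = √(4A/π) = 72.64 mm.

d = 72.6 mm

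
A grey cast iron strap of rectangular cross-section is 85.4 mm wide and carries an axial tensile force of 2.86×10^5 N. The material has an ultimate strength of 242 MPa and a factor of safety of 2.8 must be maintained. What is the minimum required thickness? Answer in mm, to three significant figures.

t = 38.7 mm

σ_allow = 242/2.8 = 86.43 MPa.
Required area A = F/σ_allow = 286000/86.43 = 3309 mm².
t = A/w = 3309/85.4 = 38.75 mm.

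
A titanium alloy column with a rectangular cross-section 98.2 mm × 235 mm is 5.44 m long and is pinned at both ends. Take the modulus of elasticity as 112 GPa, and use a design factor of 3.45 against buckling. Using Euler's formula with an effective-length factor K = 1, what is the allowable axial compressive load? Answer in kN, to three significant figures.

P_allow = 201 kN

Buckling occurs about the weak axis: I_min = h·b³/12 = 235×98.2³/12 = 1.854×10^7 mm⁴ (b = 98.2 mm is the smaller dimension).
Effective length L_e = KL = 1×5.44 m = 5440 mm.
Euler critical load P_cr = π²EI/L_e² = π²×112000×1.854×10^7/5440² = 692700 N.
P_allow = P_cr/n = 692700/3.45 = 200800 N.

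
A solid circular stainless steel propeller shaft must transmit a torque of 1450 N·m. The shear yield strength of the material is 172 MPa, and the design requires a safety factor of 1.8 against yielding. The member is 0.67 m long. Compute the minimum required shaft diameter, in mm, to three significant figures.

d = 42.6 mm

Allowable shear stress τ_allow = 172/1.8 = 95.56 MPa.
For a solid shaft τ = 16T/(πd³), so d³ = 16T/(π τ_allow) = 16×1450000/(π×95.56) = 77280 mm³.
d = (77280)^(1/3) = 42.60 mm.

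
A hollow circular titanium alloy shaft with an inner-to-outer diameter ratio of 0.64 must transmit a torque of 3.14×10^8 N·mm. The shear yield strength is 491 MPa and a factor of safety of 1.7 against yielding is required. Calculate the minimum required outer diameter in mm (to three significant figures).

τ_allow = 491/1.7 = 288.8 MPa.
For a hollow shaft τ = 16T/[πd_o³(1−k⁴)] with k = 0.64, so 1−k⁴ = 0.8322.
d_o³ = 16T/[π τ_allow (1−k⁴)] = 16×3.1400×10^8/(π×288.8×0.8322) = 6.653×10^6 mm³.
d_o = 188.1 mm.

d_o = 188 mm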